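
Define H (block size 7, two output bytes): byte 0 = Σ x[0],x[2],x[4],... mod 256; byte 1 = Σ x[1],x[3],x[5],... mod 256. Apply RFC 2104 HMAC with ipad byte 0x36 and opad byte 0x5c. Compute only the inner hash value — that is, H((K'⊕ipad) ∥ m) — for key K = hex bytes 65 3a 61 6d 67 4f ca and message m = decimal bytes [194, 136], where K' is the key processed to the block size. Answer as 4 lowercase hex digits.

7fa2

Key hex bytes 65 3a 61 6d 67 4f ca is exactly B = 7 bytes: K' = 65 3a 61 6d 67 4f ca.
K' ⊕ ipad = 53 0c 57 5b 51 79 fc.
Inner input = 53 0c 57 5b 51 79 fc ∥ c2 88.
Inner hash: even-index sum = 639 mod 256 = 127; odd-index sum = 418 mod 256 = 162 → 7f a2.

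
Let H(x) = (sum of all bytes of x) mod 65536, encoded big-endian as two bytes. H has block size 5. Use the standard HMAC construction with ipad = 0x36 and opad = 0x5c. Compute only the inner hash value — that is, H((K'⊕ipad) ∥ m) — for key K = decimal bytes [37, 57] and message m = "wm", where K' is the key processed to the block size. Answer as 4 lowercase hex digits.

01a8

Key decimal bytes [37, 57] = 25 39 is 2 bytes ≤ B = 5; zero-pad to 5 bytes: K' = 25 39 00 00 00.
K' ⊕ ipad = 13 0f 36 36 36.
Inner input = 13 0f 36 36 36 ∥ 77 6d.
Inner hash: sum = 19+15+54+54+54+119+109 = 424 → 01 a8.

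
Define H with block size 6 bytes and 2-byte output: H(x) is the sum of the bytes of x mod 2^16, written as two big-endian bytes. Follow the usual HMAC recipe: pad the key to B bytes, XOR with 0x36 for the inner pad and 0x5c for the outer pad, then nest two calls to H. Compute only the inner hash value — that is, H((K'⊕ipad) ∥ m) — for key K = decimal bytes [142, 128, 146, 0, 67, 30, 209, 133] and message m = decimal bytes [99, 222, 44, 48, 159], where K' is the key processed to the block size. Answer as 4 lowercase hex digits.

Key decimal bytes [142, 128, 146, 0, 67, 30, 209, 133] = 8e 80 92 00 43 1e d1 85 is 8 bytes > B = 6, so hash it first: H(key) = 03 57, then zero-pad to 6 bytes: K' = 03 57 00 00 00 00.
K' ⊕ ipad = 35 61 36 36 36 36.
Inner input = 35 61 36 36 36 36 ∥ 63 de 2c 30 9f.
Inner hash: sum = 53+97+54+54+54+54+99+222+44+48+159 = 938 → 03 aa.

03aa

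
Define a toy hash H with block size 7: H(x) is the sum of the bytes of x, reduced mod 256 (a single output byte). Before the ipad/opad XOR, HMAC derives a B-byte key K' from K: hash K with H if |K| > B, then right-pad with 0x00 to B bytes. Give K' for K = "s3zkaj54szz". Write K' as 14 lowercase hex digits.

26000000000000

|K| = 11 > B = 7, so first hash the key.
H(K): sum = 115+51+122+107+97+106+53+52+115+122+122 = 1062; mod 256 = 38 → 26.
Zero-pad H(K) = 26 to 7 bytes: K' = 26 00 00 00 00 00 00.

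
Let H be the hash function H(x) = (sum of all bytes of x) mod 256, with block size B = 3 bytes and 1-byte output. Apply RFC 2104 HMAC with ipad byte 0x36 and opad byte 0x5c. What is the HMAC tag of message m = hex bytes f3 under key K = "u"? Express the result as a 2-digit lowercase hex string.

83

Key "u" = 75 is 1 byte ≤ B = 3; zero-pad to 3 bytes: K' = 75 00 00.
K' ⊕ ipad = 43 36 36.  K' ⊕ opad = 29 5c 5c.
Inner input = (K'⊕ipad) ∥ m = 43 36 36 ∥ f3.
Inner hash: sum = 67+54+54+243 = 418; mod 256 = 162 → a2.
Outer input = (K'⊕opad) ∥ inner = 29 5c 5c ∥ a2.
Outer hash (tag): sum = 41+92+92+162 = 387; mod 256 = 131 → 83.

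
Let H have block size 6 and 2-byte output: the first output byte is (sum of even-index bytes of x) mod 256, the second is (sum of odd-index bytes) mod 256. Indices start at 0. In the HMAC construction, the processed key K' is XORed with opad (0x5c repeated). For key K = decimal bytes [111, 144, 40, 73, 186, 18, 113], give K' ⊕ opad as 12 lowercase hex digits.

Key decimal bytes [111, 144, 40, 73, 186, 18, 113] = 6f 90 28 49 ba 12 71 is 7 bytes > B = 6, so hash it first: H(key) = c2 eb, then zero-pad to 6 bytes: K' = c2 eb 00 00 00 00.
XOR each byte with 0x5c: c2⊕5c=9e, eb⊕5c=b7, 00⊕5c=5c, 00⊕5c=5c, 00⊕5c=5c, 00⊕5c=5c.

9eb75c5c5c5c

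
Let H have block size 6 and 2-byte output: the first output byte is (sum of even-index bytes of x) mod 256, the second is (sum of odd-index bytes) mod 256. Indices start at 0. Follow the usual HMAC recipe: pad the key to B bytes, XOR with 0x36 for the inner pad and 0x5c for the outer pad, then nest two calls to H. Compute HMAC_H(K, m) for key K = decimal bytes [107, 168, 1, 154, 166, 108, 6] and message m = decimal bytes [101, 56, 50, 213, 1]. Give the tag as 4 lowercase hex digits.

Key decimal bytes [107, 168, 1, 154, 166, 108, 6] = 6b a8 01 9a a6 6c 06 is 7 bytes > B = 6, so hash it first: H(key) = 18 ae, then zero-pad to 6 bytes: K' = 18 ae 00 00 00 00.
K' ⊕ ipad = 2e 98 36 36 36 36.  K' ⊕ opad = 44 f2 5c 5c 5c 5c.
Inner input = (K'⊕ipad) ∥ m = 2e 98 36 36 36 36 ∥ 65 38 32 d5 01.
Inner hash: even-index sum = 306 mod 256 = 50; odd-index sum = 529 mod 256 = 17 → 32 11.
Outer input = (K'⊕opad) ∥ inner = 44 f2 5c 5c 5c 5c ∥ 32 11.
Outer hash (tag): even-index sum = 302 mod 256 = 46; odd-index sum = 443 mod 256 = 187 → 2e bb.

2ebb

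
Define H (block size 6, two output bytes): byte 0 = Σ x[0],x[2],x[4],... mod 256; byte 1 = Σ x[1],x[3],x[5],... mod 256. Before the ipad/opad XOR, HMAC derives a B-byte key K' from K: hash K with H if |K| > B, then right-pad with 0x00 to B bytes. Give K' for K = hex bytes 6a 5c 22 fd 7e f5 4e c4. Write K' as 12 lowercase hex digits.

581200000000

|K| = 8 > B = 6, so first hash the key.
H(K): even-index sum = 344 mod 256 = 88; odd-index sum = 786 mod 256 = 18 → 58 12.
Zero-pad H(K) = 58 12 to 6 bytes: K' = 58 12 00 00 00 00.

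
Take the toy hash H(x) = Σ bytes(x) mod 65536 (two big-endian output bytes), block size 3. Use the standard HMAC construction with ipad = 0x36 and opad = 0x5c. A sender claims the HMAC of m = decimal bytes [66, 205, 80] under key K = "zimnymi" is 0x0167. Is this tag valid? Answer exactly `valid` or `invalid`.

Key "zimnymi" = 7a 69 6d 6e 79 6d 69 is 7 bytes > B = 3, so hash it first: H(key) = 03 0d, then zero-pad to 3 bytes: K' = 03 0d 00.
K' ⊕ ipad = 35 3b 36; K' ⊕ opad = 5f 51 5c.
Inner hash: sum = 53+59+54+66+205+80 = 517 → 02 05.
Outer hash (recomputed tag): sum = 95+81+92+2+5 = 275 → 01 13.
Recomputed tag = 0113; claimed = 0167 → mismatch.

invalid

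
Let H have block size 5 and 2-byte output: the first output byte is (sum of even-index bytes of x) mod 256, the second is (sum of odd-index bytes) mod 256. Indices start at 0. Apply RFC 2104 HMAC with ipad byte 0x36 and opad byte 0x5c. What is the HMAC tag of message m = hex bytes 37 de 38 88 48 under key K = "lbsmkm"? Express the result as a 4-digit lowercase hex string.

Key "lbsmkm" = 6c 62 73 6d 6b 6d is 6 bytes > B = 5, so hash it first: H(key) = 4a 3c, then zero-pad to 5 bytes: K' = 4a 3c 00 00 00.
K' ⊕ ipad = 7c 0a 36 36 36.  K' ⊕ opad = 16 60 5c 5c 5c.
Inner input = (K'⊕ipad) ∥ m = 7c 0a 36 36 36 ∥ 37 de 38 88 48.
Inner hash: even-index sum = 590 mod 256 = 78; odd-index sum = 247 mod 256 = 247 → 4e f7.
Outer input = (K'⊕opad) ∥ inner = 16 60 5c 5c 5c ∥ 4e f7.
Outer hash (tag): even-index sum = 453 mod 256 = 197; odd-index sum = 266 mod 256 = 10 → c5 0a.

c50a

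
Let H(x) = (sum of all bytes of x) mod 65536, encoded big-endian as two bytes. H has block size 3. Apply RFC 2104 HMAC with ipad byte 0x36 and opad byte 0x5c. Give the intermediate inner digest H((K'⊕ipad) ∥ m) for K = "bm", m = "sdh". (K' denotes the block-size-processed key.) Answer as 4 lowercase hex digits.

Key "bm" = 62 6d is 2 bytes ≤ B = 3; zero-pad to 3 bytes: K' = 62 6d 00.
K' ⊕ ipad = 54 5b 36.
Inner input = 54 5b 36 ∥ 73 64 68.
Inner hash: sum = 84+91+54+115+100+104 = 548 → 02 24.

0224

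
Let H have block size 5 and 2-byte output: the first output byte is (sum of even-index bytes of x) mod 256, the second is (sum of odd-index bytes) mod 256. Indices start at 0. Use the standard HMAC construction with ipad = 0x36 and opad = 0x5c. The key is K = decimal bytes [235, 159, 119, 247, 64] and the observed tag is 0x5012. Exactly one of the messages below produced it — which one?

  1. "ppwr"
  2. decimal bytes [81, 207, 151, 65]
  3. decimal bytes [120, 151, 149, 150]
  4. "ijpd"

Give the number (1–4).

2

Key decimal bytes [235, 159, 119, 247, 64] = eb 9f 77 f7 40 is exactly B = 5 bytes: K' = eb 9f 77 f7 40.
K' ⊕ ipad = dd a9 41 c1 76; K' ⊕ opad = b7 c3 2b ab 1c.
m1: inner = H(dd a9 41 c1 76 70 70 77 72) = 76 51; tag = H(b7 c3 2b ab 1c 76 51) = 4fe4
m2: inner = H(dd a9 41 c1 76 51 cf 97 41) = a4 52; tag = H(b7 c3 2b ab 1c a4 52) = 5012 ← matches
m3: inner = H(dd a9 41 c1 76 78 97 95 96) = c1 77; tag = H(b7 c3 2b ab 1c c1 77) = 752f
m4: inner = H(dd a9 41 c1 76 69 6a 70 64) = 62 43; tag = H(b7 c3 2b ab 1c 62 43) = 41d0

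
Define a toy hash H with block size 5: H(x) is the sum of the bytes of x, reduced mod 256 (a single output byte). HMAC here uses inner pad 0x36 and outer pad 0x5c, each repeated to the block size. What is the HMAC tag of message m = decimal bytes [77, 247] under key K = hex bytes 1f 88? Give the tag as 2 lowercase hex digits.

Key hex bytes 1f 88 is 2 bytes ≤ B = 5; zero-pad to 5 bytes: K' = 1f 88 00 00 00.
K' ⊕ ipad = 29 be 36 36 36.  K' ⊕ opad = 43 d4 5c 5c 5c.
Inner input = (K'⊕ipad) ∥ m = 29 be 36 36 36 ∥ 4d f7.
Inner hash: sum = 41+190+54+54+54+77+247 = 717; mod 256 = 205 → cd.
Outer input = (K'⊕opad) ∥ inner = 43 d4 5c 5c 5c ∥ cd.
Outer hash (tag): sum = 67+212+92+92+92+205 = 760; mod 256 = 248 → f8.

f8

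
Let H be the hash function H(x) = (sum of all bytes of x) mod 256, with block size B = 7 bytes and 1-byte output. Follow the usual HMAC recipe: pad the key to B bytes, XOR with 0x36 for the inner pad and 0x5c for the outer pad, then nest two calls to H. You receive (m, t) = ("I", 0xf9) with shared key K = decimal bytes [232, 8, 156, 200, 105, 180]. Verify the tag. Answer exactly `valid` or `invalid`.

valid

Key decimal bytes [232, 8, 156, 200, 105, 180] = e8 08 9c c8 69 b4 is 6 bytes ≤ B = 7; zero-pad to 7 bytes: K' = e8 08 9c c8 69 b4 00.
K' ⊕ ipad = de 3e aa fe 5f 82 36; K' ⊕ opad = b4 54 c0 94 35 e8 5c.
Inner hash: sum = 222+62+170+254+95+130+54+73 = 1060; mod 256 = 36 → 24.
Outer hash (recomputed tag): sum = 180+84+192+148+53+232+92+36 = 1017; mod 256 = 249 → f9.
Recomputed tag = f9; claimed = f9 → match.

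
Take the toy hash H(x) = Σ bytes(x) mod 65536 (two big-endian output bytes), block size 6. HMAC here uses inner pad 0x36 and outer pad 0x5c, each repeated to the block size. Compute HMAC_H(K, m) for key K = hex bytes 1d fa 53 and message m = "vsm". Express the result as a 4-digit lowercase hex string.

0261

Key hex bytes 1d fa 53 is 3 bytes ≤ B = 6; zero-pad to 6 bytes: K' = 1d fa 53 00 00 00.
K' ⊕ ipad = 2b cc 65 36 36 36.  K' ⊕ opad = 41 a6 0f 5c 5c 5c.
Inner input = (K'⊕ipad) ∥ m = 2b cc 65 36 36 36 ∥ 76 73 6d.
Inner hash: sum = 43+204+101+54+54+54+118+115+109 = 852 → 03 54.
Outer input = (K'⊕opad) ∥ inner = 41 a6 0f 5c 5c 5c ∥ 03 54.
Outer hash (tag): sum = 65+166+15+92+92+92+3+84 = 609 → 02 61.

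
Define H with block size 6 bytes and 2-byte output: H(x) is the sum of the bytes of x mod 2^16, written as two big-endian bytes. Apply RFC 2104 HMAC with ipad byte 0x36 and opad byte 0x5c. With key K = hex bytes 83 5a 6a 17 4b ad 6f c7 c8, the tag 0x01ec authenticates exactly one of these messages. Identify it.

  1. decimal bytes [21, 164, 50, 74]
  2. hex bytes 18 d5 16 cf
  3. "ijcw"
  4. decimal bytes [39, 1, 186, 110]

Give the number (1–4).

Key hex bytes 83 5a 6a 17 4b ad 6f c7 c8 is 9 bytes > B = 6, so hash it first: H(key) = 04 54, then zero-pad to 6 bytes: K' = 04 54 00 00 00 00.
K' ⊕ ipad = 32 62 36 36 36 36; K' ⊕ opad = 58 08 5c 5c 5c 5c.
m1: inner = H(32 62 36 36 36 36 15 a4 32 4a) = 02 a1; tag = H(58 08 5c 5c 5c 5c 02 a1) = 0273
m2: inner = H(32 62 36 36 36 36 18 d5 16 cf) = 03 3e; tag = H(58 08 5c 5c 5c 5c 03 3e) = 0211
m3: inner = H(32 62 36 36 36 36 69 6a 63 77) = 03 19; tag = H(58 08 5c 5c 5c 5c 03 19) = 01ec ← matches
m4: inner = H(32 62 36 36 36 36 27 01 ba 6e) = 02 bc; tag = H(58 08 5c 5c 5c 5c 02 bc) = 028e

3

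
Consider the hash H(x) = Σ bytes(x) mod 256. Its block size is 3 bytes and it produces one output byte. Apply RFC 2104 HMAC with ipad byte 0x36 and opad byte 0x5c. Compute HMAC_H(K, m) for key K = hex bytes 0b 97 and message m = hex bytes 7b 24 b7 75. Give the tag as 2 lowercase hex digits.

Key hex bytes 0b 97 is 2 bytes ≤ B = 3; zero-pad to 3 bytes: K' = 0b 97 00.
K' ⊕ ipad = 3d a1 36.  K' ⊕ opad = 57 cb 5c.
Inner input = (K'⊕ipad) ∥ m = 3d a1 36 ∥ 7b 24 b7 75.
Inner hash: sum = 61+161+54+123+36+183+117 = 735; mod 256 = 223 → df.
Outer input = (K'⊕opad) ∥ inner = 57 cb 5c ∥ df.
Outer hash (tag): sum = 87+203+92+223 = 605; mod 256 = 93 → 5d.

5d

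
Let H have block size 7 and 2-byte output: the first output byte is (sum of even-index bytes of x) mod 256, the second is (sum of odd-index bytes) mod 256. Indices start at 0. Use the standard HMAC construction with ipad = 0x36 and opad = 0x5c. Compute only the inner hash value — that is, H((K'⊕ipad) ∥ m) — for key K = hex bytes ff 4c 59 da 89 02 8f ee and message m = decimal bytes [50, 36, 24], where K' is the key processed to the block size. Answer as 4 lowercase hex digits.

Key hex bytes ff 4c 59 da 89 02 8f ee is 8 bytes > B = 7, so hash it first: H(key) = 70 16, then zero-pad to 7 bytes: K' = 70 16 00 00 00 00 00.
K' ⊕ ipad = 46 20 36 36 36 36 36.
Inner input = 46 20 36 36 36 36 36 ∥ 32 24 18.
Inner hash: even-index sum = 268 mod 256 = 12; odd-index sum = 214 mod 256 = 214 → 0c d6.

0cd6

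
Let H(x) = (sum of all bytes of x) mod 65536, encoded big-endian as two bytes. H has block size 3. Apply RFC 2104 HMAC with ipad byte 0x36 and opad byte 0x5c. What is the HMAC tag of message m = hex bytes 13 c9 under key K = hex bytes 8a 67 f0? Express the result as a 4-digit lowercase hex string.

026e

Key hex bytes 8a 67 f0 is exactly B = 3 bytes: K' = 8a 67 f0.
K' ⊕ ipad = bc 51 c6.  K' ⊕ opad = d6 3b ac.
Inner input = (K'⊕ipad) ∥ m = bc 51 c6 ∥ 13 c9.
Inner hash: sum = 188+81+198+19+201 = 687 → 02 af.
Outer input = (K'⊕opad) ∥ inner = d6 3b ac ∥ 02 af.
Outer hash (tag): sum = 214+59+172+2+175 = 622 → 02 6e.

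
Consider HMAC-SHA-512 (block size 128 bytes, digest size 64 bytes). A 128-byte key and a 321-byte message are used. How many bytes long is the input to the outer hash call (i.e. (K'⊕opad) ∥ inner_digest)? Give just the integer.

192

Key is 128 ≤ 128 bytes, zero-padded: |K'| = 128.
Outer input = (K'⊕opad) ∥ H(inner) → 128 + 64 = 192 bytes.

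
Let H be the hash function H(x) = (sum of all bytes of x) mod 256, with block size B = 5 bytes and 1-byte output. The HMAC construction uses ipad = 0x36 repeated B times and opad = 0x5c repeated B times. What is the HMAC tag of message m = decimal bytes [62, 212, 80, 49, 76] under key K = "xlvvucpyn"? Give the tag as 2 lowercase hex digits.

Key "xlvvucpyn" = 78 6c 76 76 75 63 70 79 6e is 9 bytes > B = 5, so hash it first: H(key) = ff, then zero-pad to 5 bytes: K' = ff 00 00 00 00.
K' ⊕ ipad = c9 36 36 36 36.  K' ⊕ opad = a3 5c 5c 5c 5c.
Inner input = (K'⊕ipad) ∥ m = c9 36 36 36 36 ∥ 3e d4 50 31 4c.
Inner hash: sum = 201+54+54+54+54+62+212+80+49+76 = 896; mod 256 = 128 → 80.
Outer input = (K'⊕opad) ∥ inner = a3 5c 5c 5c 5c ∥ 80.
Outer hash (tag): sum = 163+92+92+92+92+128 = 659; mod 256 = 147 → 93.

93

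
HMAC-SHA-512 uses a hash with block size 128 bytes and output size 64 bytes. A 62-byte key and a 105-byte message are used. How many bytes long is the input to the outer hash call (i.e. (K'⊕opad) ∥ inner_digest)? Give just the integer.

Key is 62 ≤ 128 bytes, zero-padded: |K'| = 128.
Outer input = (K'⊕opad) ∥ H(inner) → 128 + 64 = 192 bytes.

192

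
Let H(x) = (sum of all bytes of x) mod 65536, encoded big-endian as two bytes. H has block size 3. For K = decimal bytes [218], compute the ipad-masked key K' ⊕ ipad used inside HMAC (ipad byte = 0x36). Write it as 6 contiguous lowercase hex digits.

Key decimal bytes [218] = da is 1 byte ≤ B = 3; zero-pad to 3 bytes: K' = da 00 00.
XOR each byte with 0x36: da⊕36=ec, 00⊕36=36, 00⊕36=36.

ec3636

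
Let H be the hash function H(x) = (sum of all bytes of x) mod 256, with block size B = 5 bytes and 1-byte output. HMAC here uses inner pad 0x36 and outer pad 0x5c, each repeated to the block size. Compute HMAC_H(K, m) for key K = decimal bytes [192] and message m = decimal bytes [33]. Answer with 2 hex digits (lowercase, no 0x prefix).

fb

Key decimal bytes [192] = c0 is 1 byte ≤ B = 5; zero-pad to 5 bytes: K' = c0 00 00 00 00.
K' ⊕ ipad = f6 36 36 36 36.  K' ⊕ opad = 9c 5c 5c 5c 5c.
Inner input = (K'⊕ipad) ∥ m = f6 36 36 36 36 ∥ 21.
Inner hash: sum = 246+54+54+54+54+33 = 495; mod 256 = 239 → ef.
Outer input = (K'⊕opad) ∥ inner = 9c 5c 5c 5c 5c ∥ ef.
Outer hash (tag): sum = 156+92+92+92+92+239 = 763; mod 256 = 251 → fb.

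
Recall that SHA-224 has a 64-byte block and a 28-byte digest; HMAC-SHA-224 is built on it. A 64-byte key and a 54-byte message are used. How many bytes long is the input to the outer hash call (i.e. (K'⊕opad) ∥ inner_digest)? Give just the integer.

Key is 64 ≤ 64 bytes, zero-padded: |K'| = 64.
Outer input = (K'⊕opad) ∥ H(inner) → 64 + 28 = 92 bytes.

92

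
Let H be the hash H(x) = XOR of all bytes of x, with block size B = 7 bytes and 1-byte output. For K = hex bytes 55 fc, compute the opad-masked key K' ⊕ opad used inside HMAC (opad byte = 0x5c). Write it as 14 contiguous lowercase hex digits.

Key hex bytes 55 fc is 2 bytes ≤ B = 7; zero-pad to 7 bytes: K' = 55 fc 00 00 00 00 00.
XOR each byte with 0x5c: 55⊕5c=09, fc⊕5c=a0, 00⊕5c=5c, 00⊕5c=5c, 00⊕5c=5c, 00⊕5c=5c, 00⊕5c=5c.

09a05c5c5c5c5c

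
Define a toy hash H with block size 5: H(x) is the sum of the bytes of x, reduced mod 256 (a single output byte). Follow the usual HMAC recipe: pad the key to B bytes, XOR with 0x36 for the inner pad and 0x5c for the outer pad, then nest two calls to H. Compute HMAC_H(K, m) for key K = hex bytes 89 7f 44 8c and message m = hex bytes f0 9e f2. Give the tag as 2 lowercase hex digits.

Key hex bytes 89 7f 44 8c is 4 bytes ≤ B = 5; zero-pad to 5 bytes: K' = 89 7f 44 8c 00.
K' ⊕ ipad = bf 49 72 ba 36.  K' ⊕ opad = d5 23 18 d0 5c.
Inner input = (K'⊕ipad) ∥ m = bf 49 72 ba 36 ∥ f0 9e f2.
Inner hash: sum = 191+73+114+186+54+240+158+242 = 1258; mod 256 = 234 → ea.
Outer input = (K'⊕opad) ∥ inner = d5 23 18 d0 5c ∥ ea.
Outer hash (tag): sum = 213+35+24+208+92+234 = 806; mod 256 = 38 → 26.

26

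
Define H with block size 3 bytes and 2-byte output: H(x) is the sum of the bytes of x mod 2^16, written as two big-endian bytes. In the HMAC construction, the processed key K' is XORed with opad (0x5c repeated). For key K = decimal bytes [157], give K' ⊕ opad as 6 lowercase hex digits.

Key decimal bytes [157] = 9d is 1 byte ≤ B = 3; zero-pad to 3 bytes: K' = 9d 00 00.
XOR each byte with 0x5c: 9d⊕5c=c1, 00⊕5c=5c, 00⊕5c=5c.

c15c5c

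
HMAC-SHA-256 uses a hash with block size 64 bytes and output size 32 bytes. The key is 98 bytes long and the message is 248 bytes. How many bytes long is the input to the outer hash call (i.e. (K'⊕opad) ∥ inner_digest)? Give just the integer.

Key is 98 > 64 bytes, so it is hashed to 32 bytes then zero-padded to 64: |K'| = 64.
Outer input = (K'⊕opad) ∥ H(inner) → 64 + 32 = 96 bytes.

96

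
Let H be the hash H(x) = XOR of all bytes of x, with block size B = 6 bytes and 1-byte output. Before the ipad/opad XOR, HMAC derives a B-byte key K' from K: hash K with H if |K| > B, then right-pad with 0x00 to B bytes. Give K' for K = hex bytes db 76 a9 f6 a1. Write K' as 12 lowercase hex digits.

db76a9f6a100

Key hex bytes db 76 a9 f6 a1 is 5 bytes ≤ B = 6; zero-pad to 6 bytes: K' = db 76 a9 f6 a1 00.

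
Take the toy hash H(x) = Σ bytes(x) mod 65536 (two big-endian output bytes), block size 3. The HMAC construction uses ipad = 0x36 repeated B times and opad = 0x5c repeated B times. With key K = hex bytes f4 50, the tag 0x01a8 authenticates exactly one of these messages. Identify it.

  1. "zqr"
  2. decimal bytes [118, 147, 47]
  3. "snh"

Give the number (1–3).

Key hex bytes f4 50 is 2 bytes ≤ B = 3; zero-pad to 3 bytes: K' = f4 50 00.
K' ⊕ ipad = c2 66 36; K' ⊕ opad = a8 0c 5c.
m1: inner = H(c2 66 36 7a 71 72) = 02 bb; tag = H(a8 0c 5c 02 bb) = 01cd
m2: inner = H(c2 66 36 76 93 2f) = 02 96; tag = H(a8 0c 5c 02 96) = 01a8 ← matches
m3: inner = H(c2 66 36 73 6e 68) = 02 a7; tag = H(a8 0c 5c 02 a7) = 01b9

2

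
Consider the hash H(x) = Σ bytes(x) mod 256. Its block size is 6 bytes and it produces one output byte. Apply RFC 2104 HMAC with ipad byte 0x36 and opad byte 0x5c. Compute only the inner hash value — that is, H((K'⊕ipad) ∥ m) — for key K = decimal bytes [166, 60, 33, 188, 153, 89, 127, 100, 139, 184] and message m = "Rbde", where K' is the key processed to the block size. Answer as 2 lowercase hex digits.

Key decimal bytes [166, 60, 33, 188, 153, 89, 127, 100, 139, 184] = a6 3c 21 bc 99 59 7f 64 8b b8 is 10 bytes > B = 6, so hash it first: H(key) = d7, then zero-pad to 6 bytes: K' = d7 00 00 00 00 00.
K' ⊕ ipad = e1 36 36 36 36 36.
Inner input = e1 36 36 36 36 36 ∥ 52 62 64 65.
Inner hash: sum = 225+54+54+54+54+54+82+98+100+101 = 876; mod 256 = 108 → 6c.

6c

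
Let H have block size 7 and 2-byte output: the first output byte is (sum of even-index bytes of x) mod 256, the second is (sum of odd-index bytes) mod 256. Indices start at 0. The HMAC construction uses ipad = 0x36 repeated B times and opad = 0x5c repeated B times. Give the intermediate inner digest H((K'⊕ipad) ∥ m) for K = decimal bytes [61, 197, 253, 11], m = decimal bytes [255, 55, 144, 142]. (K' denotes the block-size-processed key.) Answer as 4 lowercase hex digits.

Key decimal bytes [61, 197, 253, 11] = 3d c5 fd 0b is 4 bytes ≤ B = 7; zero-pad to 7 bytes: K' = 3d c5 fd 0b 00 00 00.
K' ⊕ ipad = 0b f3 cb 3d 36 36 36.
Inner input = 0b f3 cb 3d 36 36 36 ∥ ff 37 90 8e.
Inner hash: even-index sum = 519 mod 256 = 7; odd-index sum = 757 mod 256 = 245 → 07 f5.

07f5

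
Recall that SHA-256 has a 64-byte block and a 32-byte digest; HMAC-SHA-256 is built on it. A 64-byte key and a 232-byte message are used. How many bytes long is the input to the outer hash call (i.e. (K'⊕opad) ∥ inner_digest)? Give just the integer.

Key is 64 ≤ 64 bytes, zero-padded: |K'| = 64.
Outer input = (K'⊕opad) ∥ H(inner) → 64 + 32 = 96 bytes.

96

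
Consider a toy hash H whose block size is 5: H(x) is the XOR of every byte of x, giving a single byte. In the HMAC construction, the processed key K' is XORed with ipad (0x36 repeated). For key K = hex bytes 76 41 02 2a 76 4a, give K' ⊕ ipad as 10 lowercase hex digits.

1536363636

Key hex bytes 76 41 02 2a 76 4a is 6 bytes > B = 5, so hash it first: H(key) = 23, then zero-pad to 5 bytes: K' = 23 00 00 00 00.
XOR each byte with 0x36: 23⊕36=15, 00⊕36=36, 00⊕36=36, 00⊕36=36, 00⊕36=36.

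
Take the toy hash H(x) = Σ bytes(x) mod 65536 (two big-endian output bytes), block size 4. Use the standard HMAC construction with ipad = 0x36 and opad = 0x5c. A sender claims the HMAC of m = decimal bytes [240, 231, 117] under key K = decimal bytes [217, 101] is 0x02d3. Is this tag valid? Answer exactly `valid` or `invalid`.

invalid

Key decimal bytes [217, 101] = d9 65 is 2 bytes ≤ B = 4; zero-pad to 4 bytes: K' = d9 65 00 00.
K' ⊕ ipad = ef 53 36 36; K' ⊕ opad = 85 39 5c 5c.
Inner hash: sum = 239+83+54+54+240+231+117 = 1018 → 03 fa.
Outer hash (recomputed tag): sum = 133+57+92+92+3+250 = 627 → 02 73.
Recomputed tag = 0273; claimed = 02d3 → mismatch.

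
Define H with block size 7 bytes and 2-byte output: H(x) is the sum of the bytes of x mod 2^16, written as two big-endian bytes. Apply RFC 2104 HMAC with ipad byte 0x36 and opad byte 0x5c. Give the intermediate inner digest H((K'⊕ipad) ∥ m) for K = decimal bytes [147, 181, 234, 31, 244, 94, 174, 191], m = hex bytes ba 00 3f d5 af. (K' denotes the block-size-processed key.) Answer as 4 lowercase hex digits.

Key decimal bytes [147, 181, 234, 31, 244, 94, 174, 191] = 93 b5 ea 1f f4 5e ae bf is 8 bytes > B = 7, so hash it first: H(key) = 05 10, then zero-pad to 7 bytes: K' = 05 10 00 00 00 00 00.
K' ⊕ ipad = 33 26 36 36 36 36 36.
Inner input = 33 26 36 36 36 36 36 ∥ ba 00 3f d5 af.
Inner hash: sum = 51+38+54+54+54+54+54+186+0+63+213+175 = 996 → 03 e4.

03e4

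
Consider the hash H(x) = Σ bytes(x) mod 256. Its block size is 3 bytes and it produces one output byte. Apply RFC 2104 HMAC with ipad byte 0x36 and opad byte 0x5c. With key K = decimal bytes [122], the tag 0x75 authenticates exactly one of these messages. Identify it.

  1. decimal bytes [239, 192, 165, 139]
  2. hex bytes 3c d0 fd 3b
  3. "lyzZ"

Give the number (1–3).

1

Key decimal bytes [122] = 7a is 1 byte ≤ B = 3; zero-pad to 3 bytes: K' = 7a 00 00.
K' ⊕ ipad = 4c 36 36; K' ⊕ opad = 26 5c 5c.
m1: inner = H(4c 36 36 ef c0 a5 8b) = 97; tag = H(26 5c 5c 97) = 75 ← matches
m2: inner = H(4c 36 36 3c d0 fd 3b) = fc; tag = H(26 5c 5c fc) = da
m3: inner = H(4c 36 36 6c 79 7a 5a) = 71; tag = H(26 5c 5c 71) = 4f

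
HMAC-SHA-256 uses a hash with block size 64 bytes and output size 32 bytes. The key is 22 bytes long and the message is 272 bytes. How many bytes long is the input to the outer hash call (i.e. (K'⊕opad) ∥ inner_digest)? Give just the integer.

Key is 22 ≤ 64 bytes, zero-padded: |K'| = 64.
Outer input = (K'⊕opad) ∥ H(inner) → 64 + 32 = 96 bytes.

96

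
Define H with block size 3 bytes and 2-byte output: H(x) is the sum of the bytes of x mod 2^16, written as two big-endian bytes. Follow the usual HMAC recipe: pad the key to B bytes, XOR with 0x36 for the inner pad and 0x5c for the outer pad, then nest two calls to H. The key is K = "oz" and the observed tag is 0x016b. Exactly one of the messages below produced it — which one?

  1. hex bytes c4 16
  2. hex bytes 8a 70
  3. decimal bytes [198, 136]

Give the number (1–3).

1

Key "oz" = 6f 7a is 2 bytes ≤ B = 3; zero-pad to 3 bytes: K' = 6f 7a 00.
K' ⊕ ipad = 59 4c 36; K' ⊕ opad = 33 26 5c.
m1: inner = H(59 4c 36 c4 16) = 01 b5; tag = H(33 26 5c 01 b5) = 016b ← matches
m2: inner = H(59 4c 36 8a 70) = 01 d5; tag = H(33 26 5c 01 d5) = 018b
m3: inner = H(59 4c 36 c6 88) = 02 29; tag = H(33 26 5c 02 29) = 00e0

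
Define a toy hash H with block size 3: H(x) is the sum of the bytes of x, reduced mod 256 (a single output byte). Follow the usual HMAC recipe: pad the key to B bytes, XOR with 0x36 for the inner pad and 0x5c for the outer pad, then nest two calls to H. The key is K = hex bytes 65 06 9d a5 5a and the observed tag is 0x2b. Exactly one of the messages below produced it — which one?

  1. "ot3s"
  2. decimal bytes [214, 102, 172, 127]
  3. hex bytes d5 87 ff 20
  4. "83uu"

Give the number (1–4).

3

Key hex bytes 65 06 9d a5 5a is 5 bytes > B = 3, so hash it first: H(key) = 07, then zero-pad to 3 bytes: K' = 07 00 00.
K' ⊕ ipad = 31 36 36; K' ⊕ opad = 5b 5c 5c.
m1: inner = H(31 36 36 6f 74 33 73) = 26; tag = H(5b 5c 5c 26) = 39
m2: inner = H(31 36 36 d6 66 ac 7f) = 04; tag = H(5b 5c 5c 04) = 17
m3: inner = H(31 36 36 d5 87 ff 20) = 18; tag = H(5b 5c 5c 18) = 2b ← matches
m4: inner = H(31 36 36 38 33 75 75) = f2; tag = H(5b 5c 5c f2) = 05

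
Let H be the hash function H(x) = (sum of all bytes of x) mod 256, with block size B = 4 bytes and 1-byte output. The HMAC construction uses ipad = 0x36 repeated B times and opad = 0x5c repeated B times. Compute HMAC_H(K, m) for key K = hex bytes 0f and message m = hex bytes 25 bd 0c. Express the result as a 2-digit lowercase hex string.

Key hex bytes 0f is 1 byte ≤ B = 4; zero-pad to 4 bytes: K' = 0f 00 00 00.
K' ⊕ ipad = 39 36 36 36.  K' ⊕ opad = 53 5c 5c 5c.
Inner input = (K'⊕ipad) ∥ m = 39 36 36 36 ∥ 25 bd 0c.
Inner hash: sum = 57+54+54+54+37+189+12 = 457; mod 256 = 201 → c9.
Outer input = (K'⊕opad) ∥ inner = 53 5c 5c 5c ∥ c9.
Outer hash (tag): sum = 83+92+92+92+201 = 560; mod 256 = 48 → 30.

30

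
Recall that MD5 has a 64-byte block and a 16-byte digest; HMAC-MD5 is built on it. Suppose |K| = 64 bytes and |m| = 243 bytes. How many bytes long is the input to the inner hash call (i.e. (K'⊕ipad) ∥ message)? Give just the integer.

307

Key is 64 ≤ 64 bytes, zero-padded: |K'| = 64.
Inner input = (K'⊕ipad) ∥ m → 64 + 243 = 307 bytes.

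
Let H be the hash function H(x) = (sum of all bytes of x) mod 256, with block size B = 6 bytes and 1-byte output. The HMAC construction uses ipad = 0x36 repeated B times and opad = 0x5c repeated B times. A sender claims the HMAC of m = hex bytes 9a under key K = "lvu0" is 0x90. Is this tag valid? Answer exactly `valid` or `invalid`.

Key "lvu0" = 6c 76 75 30 is 4 bytes ≤ B = 6; zero-pad to 6 bytes: K' = 6c 76 75 30 00 00.
K' ⊕ ipad = 5a 40 43 06 36 36; K' ⊕ opad = 30 2a 29 6c 5c 5c.
Inner hash: sum = 90+64+67+6+54+54+154 = 489; mod 256 = 233 → e9.
Outer hash (recomputed tag): sum = 48+42+41+108+92+92+233 = 656; mod 256 = 144 → 90.
Recomputed tag = 90; claimed = 90 → match.

valid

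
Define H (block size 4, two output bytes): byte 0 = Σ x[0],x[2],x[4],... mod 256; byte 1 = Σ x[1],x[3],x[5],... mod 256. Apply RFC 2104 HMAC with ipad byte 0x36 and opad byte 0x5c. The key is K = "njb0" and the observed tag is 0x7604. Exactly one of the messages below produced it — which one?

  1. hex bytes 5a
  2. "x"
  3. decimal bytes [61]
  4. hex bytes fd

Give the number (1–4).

Key "njb0" = 6e 6a 62 30 is exactly B = 4 bytes: K' = 6e 6a 62 30.
K' ⊕ ipad = 58 5c 54 06; K' ⊕ opad = 32 36 3e 6c.
m1: inner = H(58 5c 54 06 5a) = 06 62; tag = H(32 36 3e 6c 06 62) = 7604 ← matches
m2: inner = H(58 5c 54 06 78) = 24 62; tag = H(32 36 3e 6c 24 62) = 9404
m3: inner = H(58 5c 54 06 3d) = e9 62; tag = H(32 36 3e 6c e9 62) = 5904
m4: inner = H(58 5c 54 06 fd) = a9 62; tag = H(32 36 3e 6c a9 62) = 1904

1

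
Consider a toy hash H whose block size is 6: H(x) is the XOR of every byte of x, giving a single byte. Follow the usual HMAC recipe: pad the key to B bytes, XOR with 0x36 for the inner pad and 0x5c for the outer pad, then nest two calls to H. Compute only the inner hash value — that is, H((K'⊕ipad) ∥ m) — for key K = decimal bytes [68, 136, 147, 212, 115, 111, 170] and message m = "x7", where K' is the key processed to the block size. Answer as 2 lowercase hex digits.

72

Key decimal bytes [68, 136, 147, 212, 115, 111, 170] = 44 88 93 d4 73 6f aa is 7 bytes > B = 6, so hash it first: H(key) = 3d, then zero-pad to 6 bytes: K' = 3d 00 00 00 00 00.
K' ⊕ ipad = 0b 36 36 36 36 36.
Inner input = 0b 36 36 36 36 36 ∥ 78 37.
Inner hash: XOR 0b⊕36⊕36⊕36⊕36⊕36⊕78⊕37 = 72.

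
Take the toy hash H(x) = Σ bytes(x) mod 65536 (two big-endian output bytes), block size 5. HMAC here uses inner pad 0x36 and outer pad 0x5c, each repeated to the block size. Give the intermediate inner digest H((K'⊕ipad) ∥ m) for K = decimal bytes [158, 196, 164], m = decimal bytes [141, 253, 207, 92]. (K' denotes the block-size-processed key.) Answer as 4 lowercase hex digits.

Key decimal bytes [158, 196, 164] = 9e c4 a4 is 3 bytes ≤ B = 5; zero-pad to 5 bytes: K' = 9e c4 a4 00 00.
K' ⊕ ipad = a8 f2 92 36 36.
Inner input = a8 f2 92 36 36 ∥ 8d fd cf 5c.
Inner hash: sum = 168+242+146+54+54+141+253+207+92 = 1357 → 05 4d.

054d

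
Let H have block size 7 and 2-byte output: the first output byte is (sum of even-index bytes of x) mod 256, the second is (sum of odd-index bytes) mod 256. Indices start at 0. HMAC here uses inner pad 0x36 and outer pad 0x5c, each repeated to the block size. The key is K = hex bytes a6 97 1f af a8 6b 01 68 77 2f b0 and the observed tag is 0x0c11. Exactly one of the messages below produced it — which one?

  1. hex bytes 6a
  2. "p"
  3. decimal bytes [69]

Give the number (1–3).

Key hex bytes a6 97 1f af a8 6b 01 68 77 2f b0 is 11 bytes > B = 7, so hash it first: H(key) = 95 48, then zero-pad to 7 bytes: K' = 95 48 00 00 00 00 00.
K' ⊕ ipad = a3 7e 36 36 36 36 36; K' ⊕ opad = c9 14 5c 5c 5c 5c 5c.
m1: inner = H(a3 7e 36 36 36 36 36 6a) = 45 54; tag = H(c9 14 5c 5c 5c 5c 5c 45 54) = 3111
m2: inner = H(a3 7e 36 36 36 36 36 70) = 45 5a; tag = H(c9 14 5c 5c 5c 5c 5c 45 5a) = 3711
m3: inner = H(a3 7e 36 36 36 36 36 45) = 45 2f; tag = H(c9 14 5c 5c 5c 5c 5c 45 2f) = 0c11 ← matches

3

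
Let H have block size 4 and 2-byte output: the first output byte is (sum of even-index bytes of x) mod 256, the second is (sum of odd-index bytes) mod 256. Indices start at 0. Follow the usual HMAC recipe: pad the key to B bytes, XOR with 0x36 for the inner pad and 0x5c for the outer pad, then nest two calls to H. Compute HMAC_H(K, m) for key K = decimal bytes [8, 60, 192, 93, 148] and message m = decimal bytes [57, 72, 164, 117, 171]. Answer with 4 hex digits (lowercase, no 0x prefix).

Key decimal bytes [8, 60, 192, 93, 148] = 08 3c c0 5d 94 is 5 bytes > B = 4, so hash it first: H(key) = 5c 99, then zero-pad to 4 bytes: K' = 5c 99 00 00.
K' ⊕ ipad = 6a af 36 36.  K' ⊕ opad = 00 c5 5c 5c.
Inner input = (K'⊕ipad) ∥ m = 6a af 36 36 ∥ 39 48 a4 75 ab.
Inner hash: even-index sum = 552 mod 256 = 40; odd-index sum = 418 mod 256 = 162 → 28 a2.
Outer input = (K'⊕opad) ∥ inner = 00 c5 5c 5c ∥ 28 a2.
Outer hash (tag): even-index sum = 132 mod 256 = 132; odd-index sum = 451 mod 256 = 195 → 84 c3.

84c3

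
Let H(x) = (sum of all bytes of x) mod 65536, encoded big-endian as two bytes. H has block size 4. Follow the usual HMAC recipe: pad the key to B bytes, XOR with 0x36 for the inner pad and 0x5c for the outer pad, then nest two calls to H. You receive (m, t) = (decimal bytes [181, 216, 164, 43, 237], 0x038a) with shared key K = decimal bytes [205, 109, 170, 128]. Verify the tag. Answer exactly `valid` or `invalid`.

Key decimal bytes [205, 109, 170, 128] = cd 6d aa 80 is exactly B = 4 bytes: K' = cd 6d aa 80.
K' ⊕ ipad = fb 5b 9c b6; K' ⊕ opad = 91 31 f6 dc.
Inner hash: sum = 251+91+156+182+181+216+164+43+237 = 1521 → 05 f1.
Outer hash (recomputed tag): sum = 145+49+246+220+5+241 = 906 → 03 8a.
Recomputed tag = 038a; claimed = 038a → match.

valid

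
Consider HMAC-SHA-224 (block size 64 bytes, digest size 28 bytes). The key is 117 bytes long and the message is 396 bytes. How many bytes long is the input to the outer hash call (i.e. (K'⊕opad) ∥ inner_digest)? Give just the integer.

92

Key is 117 > 64 bytes, so it is hashed to 28 bytes then zero-padded to 64: |K'| = 64.
Outer input = (K'⊕opad) ∥ H(inner) → 64 + 28 = 92 bytes.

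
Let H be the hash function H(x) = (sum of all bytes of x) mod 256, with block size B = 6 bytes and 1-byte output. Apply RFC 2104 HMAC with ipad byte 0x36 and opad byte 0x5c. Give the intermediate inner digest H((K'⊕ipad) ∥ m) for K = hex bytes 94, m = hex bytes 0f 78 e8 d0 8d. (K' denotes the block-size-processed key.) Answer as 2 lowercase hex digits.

7c

Key hex bytes 94 is 1 byte ≤ B = 6; zero-pad to 6 bytes: K' = 94 00 00 00 00 00.
K' ⊕ ipad = a2 36 36 36 36 36.
Inner input = a2 36 36 36 36 36 ∥ 0f 78 e8 d0 8d.
Inner hash: sum = 162+54+54+54+54+54+15+120+232+208+141 = 1148; mod 256 = 124 → 7c.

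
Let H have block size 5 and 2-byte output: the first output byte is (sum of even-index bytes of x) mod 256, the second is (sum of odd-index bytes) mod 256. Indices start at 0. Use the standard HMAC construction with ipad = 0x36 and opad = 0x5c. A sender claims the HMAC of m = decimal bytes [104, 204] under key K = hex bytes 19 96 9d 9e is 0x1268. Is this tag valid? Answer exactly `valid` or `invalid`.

Key hex bytes 19 96 9d 9e is 4 bytes ≤ B = 5; zero-pad to 5 bytes: K' = 19 96 9d 9e 00.
K' ⊕ ipad = 2f a0 ab a8 36; K' ⊕ opad = 45 ca c1 c2 5c.
Inner hash: even-index sum = 476 mod 256 = 220; odd-index sum = 432 mod 256 = 176 → dc b0.
Outer hash (recomputed tag): even-index sum = 530 mod 256 = 18; odd-index sum = 616 mod 256 = 104 → 12 68.
Recomputed tag = 1268; claimed = 1268 → match.

valid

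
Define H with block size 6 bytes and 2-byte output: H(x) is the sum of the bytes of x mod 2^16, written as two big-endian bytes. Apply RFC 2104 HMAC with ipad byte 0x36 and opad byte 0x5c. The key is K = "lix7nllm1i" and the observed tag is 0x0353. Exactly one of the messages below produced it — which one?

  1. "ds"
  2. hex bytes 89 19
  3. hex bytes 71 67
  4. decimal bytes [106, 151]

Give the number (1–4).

4

Key "lix7nllm1i" = 6c 69 78 37 6e 6c 6c 6d 31 69 is 10 bytes > B = 6, so hash it first: H(key) = 03 d1, then zero-pad to 6 bytes: K' = 03 d1 00 00 00 00.
K' ⊕ ipad = 35 e7 36 36 36 36; K' ⊕ opad = 5f 8d 5c 5c 5c 5c.
m1: inner = H(35 e7 36 36 36 36 64 73) = 02 cb; tag = H(5f 8d 5c 5c 5c 5c 02 cb) = 0329
m2: inner = H(35 e7 36 36 36 36 89 19) = 02 96; tag = H(5f 8d 5c 5c 5c 5c 02 96) = 02f4
m3: inner = H(35 e7 36 36 36 36 71 67) = 02 cc; tag = H(5f 8d 5c 5c 5c 5c 02 cc) = 032a
m4: inner = H(35 e7 36 36 36 36 6a 97) = 02 f5; tag = H(5f 8d 5c 5c 5c 5c 02 f5) = 0353 ← matches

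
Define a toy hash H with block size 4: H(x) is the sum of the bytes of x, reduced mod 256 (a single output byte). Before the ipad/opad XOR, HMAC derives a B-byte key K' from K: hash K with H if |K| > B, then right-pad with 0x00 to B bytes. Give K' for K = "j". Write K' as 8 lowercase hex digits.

6a000000

Key "j" = 6a is 1 byte ≤ B = 4; zero-pad to 4 bytes: K' = 6a 00 00 00.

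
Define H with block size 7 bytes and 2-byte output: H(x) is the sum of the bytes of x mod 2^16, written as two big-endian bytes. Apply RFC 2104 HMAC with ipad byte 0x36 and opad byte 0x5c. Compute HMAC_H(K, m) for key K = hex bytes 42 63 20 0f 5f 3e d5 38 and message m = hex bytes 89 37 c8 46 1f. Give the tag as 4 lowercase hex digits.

Key hex bytes 42 63 20 0f 5f 3e d5 38 is 8 bytes > B = 7, so hash it first: H(key) = 02 7e, then zero-pad to 7 bytes: K' = 02 7e 00 00 00 00 00.
K' ⊕ ipad = 34 48 36 36 36 36 36.  K' ⊕ opad = 5e 22 5c 5c 5c 5c 5c.
Inner input = (K'⊕ipad) ∥ m = 34 48 36 36 36 36 36 ∥ 89 37 c8 46 1f.
Inner hash: sum = 52+72+54+54+54+54+54+137+55+200+70+31 = 887 → 03 77.
Outer input = (K'⊕opad) ∥ inner = 5e 22 5c 5c 5c 5c 5c ∥ 03 77.
Outer hash (tag): sum = 94+34+92+92+92+92+92+3+119 = 710 → 02 c6.

02c6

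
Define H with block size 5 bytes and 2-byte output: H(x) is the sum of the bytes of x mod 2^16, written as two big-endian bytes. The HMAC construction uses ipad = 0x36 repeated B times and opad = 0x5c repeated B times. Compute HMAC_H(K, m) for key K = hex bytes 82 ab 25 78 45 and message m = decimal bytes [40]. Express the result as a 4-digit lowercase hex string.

Key hex bytes 82 ab 25 78 45 is exactly B = 5 bytes: K' = 82 ab 25 78 45.
K' ⊕ ipad = b4 9d 13 4e 73.  K' ⊕ opad = de f7 79 24 19.
Inner input = (K'⊕ipad) ∥ m = b4 9d 13 4e 73 ∥ 28.
Inner hash: sum = 180+157+19+78+115+40 = 589 → 02 4d.
Outer input = (K'⊕opad) ∥ inner = de f7 79 24 19 ∥ 02 4d.
Outer hash (tag): sum = 222+247+121+36+25+2+77 = 730 → 02 da.

02da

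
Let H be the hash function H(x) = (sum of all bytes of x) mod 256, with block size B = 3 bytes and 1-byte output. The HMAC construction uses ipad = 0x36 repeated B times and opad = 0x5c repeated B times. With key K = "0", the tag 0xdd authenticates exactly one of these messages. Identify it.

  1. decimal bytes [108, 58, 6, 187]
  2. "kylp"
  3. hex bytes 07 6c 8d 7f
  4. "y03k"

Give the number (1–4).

4

Key "0" = 30 is 1 byte ≤ B = 3; zero-pad to 3 bytes: K' = 30 00 00.
K' ⊕ ipad = 06 36 36; K' ⊕ opad = 6c 5c 5c.
m1: inner = H(06 36 36 6c 3a 06 bb) = d9; tag = H(6c 5c 5c d9) = fd
m2: inner = H(06 36 36 6b 79 6c 70) = 32; tag = H(6c 5c 5c 32) = 56
m3: inner = H(06 36 36 07 6c 8d 7f) = f1; tag = H(6c 5c 5c f1) = 15
m4: inner = H(06 36 36 79 30 33 6b) = b9; tag = H(6c 5c 5c b9) = dd ← matches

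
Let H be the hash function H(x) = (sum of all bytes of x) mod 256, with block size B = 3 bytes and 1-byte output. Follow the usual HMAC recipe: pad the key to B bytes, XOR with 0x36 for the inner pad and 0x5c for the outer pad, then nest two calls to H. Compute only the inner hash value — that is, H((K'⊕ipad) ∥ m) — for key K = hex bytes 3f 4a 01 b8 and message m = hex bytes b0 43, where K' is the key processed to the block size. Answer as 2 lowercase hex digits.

Key hex bytes 3f 4a 01 b8 is 4 bytes > B = 3, so hash it first: H(key) = 42, then zero-pad to 3 bytes: K' = 42 00 00.
K' ⊕ ipad = 74 36 36.
Inner input = 74 36 36 ∥ b0 43.
Inner hash: sum = 116+54+54+176+67 = 467; mod 256 = 211 → d3.

d3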